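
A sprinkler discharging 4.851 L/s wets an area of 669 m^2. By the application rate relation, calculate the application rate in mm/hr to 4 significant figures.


Approach: apply the application rate relation, rate = (Q/A)*3600.
rate = (4.851 / 669) * 3600 = 26.10 mm/hr
Therefore the application rate = 26.10 mm/hr.


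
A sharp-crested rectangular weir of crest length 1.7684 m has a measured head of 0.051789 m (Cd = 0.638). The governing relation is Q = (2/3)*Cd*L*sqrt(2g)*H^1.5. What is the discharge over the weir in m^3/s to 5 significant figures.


Q = (2/3)*0.638*1.7684*sqrt(2*9.81)*0.051789^1.5 = 0.039266 m^3/s
Therefore the discharge over the weir = 0.039266 m^3/s.


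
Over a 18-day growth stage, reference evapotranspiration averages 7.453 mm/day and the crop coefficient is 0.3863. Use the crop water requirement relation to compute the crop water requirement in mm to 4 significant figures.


Approach: apply the crop water requirement relation, CWR = ET0 * Kc * days.
CWR = 7.453 * 0.3863 * 18 = 51.82 mm
Therefore the crop water requirement = 51.82 mm.


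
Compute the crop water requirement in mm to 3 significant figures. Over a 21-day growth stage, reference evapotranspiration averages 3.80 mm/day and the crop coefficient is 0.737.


Approach: apply the crop water requirement relation, CWR = ET0 * Kc * days.
CWR = 3.80 * 0.737 * 21 = 58.8 mm
Therefore the crop water requirement = 58.8 mm.


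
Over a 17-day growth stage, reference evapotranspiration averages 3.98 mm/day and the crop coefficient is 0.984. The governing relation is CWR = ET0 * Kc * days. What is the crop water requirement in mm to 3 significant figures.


CWR = 3.98 * 0.984 * 17 = 66.6 mm
Therefore the crop water requirement = 66.6 mm.


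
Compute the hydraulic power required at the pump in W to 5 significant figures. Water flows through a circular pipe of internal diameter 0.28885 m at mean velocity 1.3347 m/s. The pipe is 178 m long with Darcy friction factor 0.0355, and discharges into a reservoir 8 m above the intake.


Approach: apply continuity + Darcy-Weisbach + hydraulic power, Q = A*v; hf = f*(L/D)*(v^2/(2g)); H = static + hf; P = rho*g*Q*H.
Step 1 — flow rate (continuity, Q = A*v):
  A = pi*(0.28885/2)^2 = 0.06552916 m^2
  Q = 0.06552916 * 1.3347 = 0.08746177 m^3/s
Step 2 — friction head loss (Darcy-Weisbach):
  hf = 0.0355 * (178/0.28885) * (1.3347^2 / (2*9.81))
  hf = 1.986298 m
Step 3 — total head: H = 8 + 1.986298 = 9.986298 m
Step 4 — hydraulic power (P = rho*g*Q*H):
  P = 1000 * 9.81 * 0.08746177 * 9.986298 = 8568.2 W
Therefore the hydraulic power required at the pump = 8568.2 W.


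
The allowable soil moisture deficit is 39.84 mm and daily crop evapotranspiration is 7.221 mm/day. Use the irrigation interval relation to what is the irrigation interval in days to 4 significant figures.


Approach: apply the irrigation interval relation, interval = SMD / ETc.
interval = 39.84 / 7.221 = 5.517 days
Therefore the irrigation interval = 5.517 days.


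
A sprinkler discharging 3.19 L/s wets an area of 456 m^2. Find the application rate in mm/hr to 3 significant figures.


Approach: apply the application rate relation, rate = (Q/A)*3600.
rate = (3.19 / 456) * 3600 = 25.2 mm/hr
Therefore the application rate = 25.2 mm/hr.


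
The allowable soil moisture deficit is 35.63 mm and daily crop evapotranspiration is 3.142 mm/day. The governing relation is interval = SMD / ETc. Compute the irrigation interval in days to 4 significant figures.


interval = 35.63 / 3.142 = 11.34 days
Therefore the irrigation interval = 11.34 days.


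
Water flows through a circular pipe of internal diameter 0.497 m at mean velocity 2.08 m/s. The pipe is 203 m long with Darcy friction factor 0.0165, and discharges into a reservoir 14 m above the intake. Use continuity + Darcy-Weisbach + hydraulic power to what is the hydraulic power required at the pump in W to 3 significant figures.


Approach: apply continuity + Darcy-Weisbach + hydraulic power, Q = A*v; hf = f*(L/D)*(v^2/(2g)); H = static + hf; P = rho*g*Q*H.
Step 1 — flow rate (continuity, Q = A*v):
  A = pi*(0.497/2)^2 = 0.19400 m^2
  Q = 0.19400 * 2.08 = 0.40352 m^3/s
Step 2 — friction head loss (Darcy-Weisbach):
  hf = 0.0165 * (203/0.497) * (2.08^2 / (2*9.81))
  hf = 1.4861 m
Step 3 — total head: H = 14 + 1.4861 = 15.486 m
Step 4 — hydraulic power (P = rho*g*Q*H):
  P = 1000 * 9.81 * 0.40352 * 15.486 = 61300 W
Therefore the hydraulic power required at the pump = 61300 W.


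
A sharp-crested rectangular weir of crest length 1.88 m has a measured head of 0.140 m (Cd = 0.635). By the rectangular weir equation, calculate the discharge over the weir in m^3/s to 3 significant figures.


Approach: apply the rectangular weir equation, Q = (2/3)*Cd*L*sqrt(2g)*H^1.5.
Q = (2/3)*0.635*1.88*sqrt(2*9.81)*0.140^1.5 = 0.185 m^3/s
Therefore the discharge over the weir = 0.185 m^3/s.


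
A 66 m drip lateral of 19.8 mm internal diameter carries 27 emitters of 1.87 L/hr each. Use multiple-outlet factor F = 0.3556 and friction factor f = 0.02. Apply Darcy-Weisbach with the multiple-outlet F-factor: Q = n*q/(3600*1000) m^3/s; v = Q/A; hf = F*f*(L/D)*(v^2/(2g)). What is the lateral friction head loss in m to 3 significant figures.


Q = 27*1.87/(3600*1000) = 1.4025e-05 m^3/s
A = pi*(19.8e-3/2)^2 = 3.0791e-04 m^2, so v = Q/A = 0.045549 m/s
hf = 0.3556*0.02*(66/0.0198)*(0.045549^2/(2*9.81)) = 0.00251 m
Therefore the lateral friction head loss = 0.00251 m.


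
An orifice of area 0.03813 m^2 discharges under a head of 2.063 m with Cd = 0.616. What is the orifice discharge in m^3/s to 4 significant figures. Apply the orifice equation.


Approach: apply the orifice equation, Q = Cd*A*sqrt(2*g*h).
Q = 0.616 * 0.03813 * sqrt(2*9.81*2.063) = 0.1494 m^3/s
Therefore the orifice discharge = 0.1494 m^3/s.


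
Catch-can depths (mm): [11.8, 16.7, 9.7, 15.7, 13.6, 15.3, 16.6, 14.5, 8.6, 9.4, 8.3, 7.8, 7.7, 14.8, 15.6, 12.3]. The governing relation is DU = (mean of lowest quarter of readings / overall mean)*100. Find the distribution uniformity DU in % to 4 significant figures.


sorted lowest 4 of 16: [7.7, 7.8, 8.3, 8.6] -> mean = 8.10000 mm
overall mean = 12.4000 mm
DU = (8.10000/12.4000)*100 = 65.32 %
Therefore the distribution uniformity DU = 65.32 %.


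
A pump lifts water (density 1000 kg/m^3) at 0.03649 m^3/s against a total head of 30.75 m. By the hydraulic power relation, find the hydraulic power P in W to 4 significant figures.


Approach: apply the hydraulic power relation, P = rho*g*Q*H.
P = 1000 * 9.81 * 0.03649 * 30.75 = 11010 W
Therefore the hydraulic power P = 11010 W.


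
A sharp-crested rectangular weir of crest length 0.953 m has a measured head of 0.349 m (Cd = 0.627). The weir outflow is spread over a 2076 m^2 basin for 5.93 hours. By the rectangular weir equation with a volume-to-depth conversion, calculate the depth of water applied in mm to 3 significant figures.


Approach: apply the rectangular weir equation with a volume-to-depth conversion, Q = (2/3)*Cd*L*sqrt(2g)*H^1.5; d = Q*t/A * 1000.
Step 1 — weir discharge:
  Q = (2/3)*0.627*0.953*sqrt(2*9.81)*0.349^1.5 = 0.36380 m^3/s
Step 2 — volume: V = 0.36380 * 5.93*3600 = 7766.3 m^3
Step 3 — depth: d = V/A * 1000 = 7766.3/2076 * 1000 = 3740 mm
Therefore the depth of water applied = 3740 mm.


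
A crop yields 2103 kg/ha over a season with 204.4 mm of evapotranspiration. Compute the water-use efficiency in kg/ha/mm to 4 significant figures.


Approach: apply the water-use efficiency ratio, WUE = yield/ET.
WUE = 2103 / 204.4 = 10.29 kg/ha/mm
Therefore the water-use efficiency = 10.29 kg/ha/mm.


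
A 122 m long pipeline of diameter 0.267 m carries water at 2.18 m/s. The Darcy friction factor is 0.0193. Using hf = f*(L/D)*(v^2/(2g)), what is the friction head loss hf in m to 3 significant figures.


hf = 0.0193 * (122/0.267) * (2.18^2 / (2*9.81))
hf = 2.14 m
Therefore the friction head loss hf = 2.14 m.


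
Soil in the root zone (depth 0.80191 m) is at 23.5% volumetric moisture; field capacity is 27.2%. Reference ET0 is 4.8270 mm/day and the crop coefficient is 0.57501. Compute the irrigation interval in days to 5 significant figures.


Approach: apply soil-water budget scheduling, SMD = (FC-theta)/100*depth*1000; ETc = ET0*Kc; interval = SMD/ETc.
Step 1 — soil moisture deficit:
  SMD = (27.2 - 23.5)/100 * 0.80191 * 1000 = 29.67067 mm
Step 2 — daily crop ET (ETc = ET0*Kc):
  ETc = 4.8270 * 0.57501 = 2.775573 mm/day
Step 3 — irrigation interval (SMD/ETc):
  interval = 29.67067 / 2.775573 = 10.690 days
Therefore the irrigation interval = 10.690 days.


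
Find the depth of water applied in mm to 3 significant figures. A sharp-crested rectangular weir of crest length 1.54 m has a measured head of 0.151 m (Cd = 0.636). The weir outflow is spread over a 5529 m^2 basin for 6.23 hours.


Approach: apply the rectangular weir equation with a volume-to-depth conversion, Q = (2/3)*Cd*L*sqrt(2g)*H^1.5; d = Q*t/A * 1000.
Step 1 — weir discharge:
  Q = (2/3)*0.636*1.54*sqrt(2*9.81)*0.151^1.5 = 0.16971 m^3/s
Step 2 — volume: V = 0.16971 * 6.23*3600 = 3806.2 m^3
Step 3 — depth: d = V/A * 1000 = 3806.2/5529 * 1000 = 688 mm
Therefore the depth of water applied = 688 mm.


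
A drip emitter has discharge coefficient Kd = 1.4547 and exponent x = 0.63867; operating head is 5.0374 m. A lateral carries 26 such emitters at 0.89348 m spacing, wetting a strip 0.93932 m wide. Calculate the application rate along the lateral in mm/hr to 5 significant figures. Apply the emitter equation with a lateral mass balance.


Approach: apply the emitter equation with a lateral mass balance, q = Kd*h^x; Q = n*q; rate = Q/(n*spacing*width).
Step 1 — single emitter flow (q = Kd*h^x):
  q = 1.4547 * 5.0374^0.63867 = 4.085560 L/hr
Step 2 — total lateral flow: Q = 26 * 4.085560 = 106.2246 L/hr
Step 3 — wetted area: A = 26 * 0.89348 * 0.93932 = 21.82085 m^2
Step 4 — application rate: Q/A = 106.2246/21.82085 = 4.8680 mm/hr
Therefore the application rate along the lateral = 4.8680 mm/hr.


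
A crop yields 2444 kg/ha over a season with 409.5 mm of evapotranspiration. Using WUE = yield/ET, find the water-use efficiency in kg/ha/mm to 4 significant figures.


WUE = 2444 / 409.5 = 5.968 kg/ha/mm
Therefore the water-use efficiency = 5.968 kg/ha/mm.


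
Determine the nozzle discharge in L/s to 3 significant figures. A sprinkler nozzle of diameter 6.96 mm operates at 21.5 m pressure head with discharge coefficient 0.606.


Approach: apply the orifice equation, Q = Cd*A*sqrt(2*g*h), A = pi*(d/2)^2.
A = pi*(6.96e-3/2)^2 = 3.8046e-05 m^2
Q = 0.606 * 3.8046e-05 * sqrt(2*9.81*21.5) * 1000 = 0.474 L/s
Therefore the nozzle discharge = 0.474 L/s.


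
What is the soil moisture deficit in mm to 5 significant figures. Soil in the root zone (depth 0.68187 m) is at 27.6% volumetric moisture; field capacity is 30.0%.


Approach: apply the soil moisture deficit relation, SMD = (FC - theta)/100 * depth * 1000.
SMD = (30.0 - 27.6)/100 * 0.68187 * 1000 = 16.365 mm
Therefore the soil moisture deficit = 16.365 mm.


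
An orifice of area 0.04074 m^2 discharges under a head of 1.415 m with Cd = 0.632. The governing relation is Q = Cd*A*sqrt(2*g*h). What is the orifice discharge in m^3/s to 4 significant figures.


Q = 0.632 * 0.04074 * sqrt(2*9.81*1.415) = 0.1357 m^3/s
Therefore the orifice discharge = 0.1357 m^3/s.


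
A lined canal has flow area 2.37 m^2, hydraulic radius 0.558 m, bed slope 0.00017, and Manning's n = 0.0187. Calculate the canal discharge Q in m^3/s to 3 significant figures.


Approach: apply Manning's equation, Q = (1/n)*A*R^(2/3)*S^(1/2).
Q = (1/0.0187) * 2.37 * 0.558^(2/3) * 0.00017^(1/2) = 1.12 m^3/s
Therefore the canal discharge Q = 1.12 m^3/s.


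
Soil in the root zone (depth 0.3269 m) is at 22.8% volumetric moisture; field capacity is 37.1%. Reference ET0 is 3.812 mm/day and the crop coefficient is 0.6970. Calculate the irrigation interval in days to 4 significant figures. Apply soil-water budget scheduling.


Approach: apply soil-water budget scheduling, SMD = (FC-theta)/100*depth*1000; ETc = ET0*Kc; interval = SMD/ETc.
Step 1 — soil moisture deficit:
  SMD = (37.1 - 22.8)/100 * 0.3269 * 1000 = 46.7467 mm
Step 2 — daily crop ET (ETc = ET0*Kc):
  ETc = 3.812 * 0.6970 = 2.65696 mm/day
Step 3 — irrigation interval (SMD/ETc):
  interval = 46.7467 / 2.65696 = 17.59 days
Therefore the irrigation interval = 17.59 days.


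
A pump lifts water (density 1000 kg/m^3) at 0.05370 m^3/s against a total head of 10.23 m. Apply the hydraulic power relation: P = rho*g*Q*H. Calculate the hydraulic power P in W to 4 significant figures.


P = 1000 * 9.81 * 0.05370 * 10.23 = 5389 W
Therefore the hydraulic power P = 5389 W.


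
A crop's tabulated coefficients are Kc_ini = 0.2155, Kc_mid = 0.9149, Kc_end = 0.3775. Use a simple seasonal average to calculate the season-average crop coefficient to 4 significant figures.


Approach: apply a simple seasonal average, Kc_avg = (Kc_ini + Kc_mid + Kc_end)/3.
Kc_avg = (0.2155 + 0.9149 + 0.3775)/3 = 0.5026
Therefore the season-average crop coefficient = 0.5026.


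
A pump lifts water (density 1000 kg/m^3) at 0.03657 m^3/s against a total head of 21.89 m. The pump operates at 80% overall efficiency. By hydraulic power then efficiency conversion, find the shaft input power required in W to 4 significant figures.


Approach: apply hydraulic power then efficiency conversion, P = rho*g*Q*H; P_in = P/eta.
Step 1 — hydraulic power (P = rho*g*Q*H):
  P = 1000 * 9.81 * 0.03657 * 21.89 = 7853.07 W
Step 2 — input power: P_in = P/eta = 7853.07 / 0.8 = 9816 W
Therefore the shaft input power required = 9816 W.


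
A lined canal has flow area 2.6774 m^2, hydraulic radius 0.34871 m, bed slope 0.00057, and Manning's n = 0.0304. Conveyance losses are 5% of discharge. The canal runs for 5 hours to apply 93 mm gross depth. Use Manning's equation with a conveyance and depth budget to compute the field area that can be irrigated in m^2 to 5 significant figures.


Approach: apply Manning's equation with a conveyance and depth budget, Q = (1/n)*A*R^(2/3)*S^(1/2); Q_field = Q*(1-loss); Area = Q_field*t/(d/1000).
Step 1 — canal discharge (Manning's equation):
  Q = (1/0.0304) * 2.6774 * 0.34871^(2/3) * 0.00057^(1/2) = 1.041726 m^3/s
Step 2 — delivered flow: Q_field = 1.041726*(1 - 5/100) = 0.9896394 m^3/s
Step 3 — volume delivered: V = 0.9896394 * 5*3600 = 17813.51 m^3
Step 4 — area served: A = V / (depth/1000) = 17813.51 / 0.093 = 191540 m^2
Therefore the field area that can be irrigated = 191540 m^2.


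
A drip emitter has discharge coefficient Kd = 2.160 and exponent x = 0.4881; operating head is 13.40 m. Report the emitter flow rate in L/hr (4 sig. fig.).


Approach: apply the emitter characteristic equation, q = Kd * h^x.
q = 2.160 * 13.40^0.4881 = 7.666 L/hr
Therefore the emitter flow rate = 7.666 L/hr.


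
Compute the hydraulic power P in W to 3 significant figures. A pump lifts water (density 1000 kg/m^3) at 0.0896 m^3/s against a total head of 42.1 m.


Approach: apply the hydraulic power relation, P = rho*g*Q*H.
P = 1000 * 9.81 * 0.0896 * 42.1 = 37000 W
Therefore the hydraulic power P = 37000 W.


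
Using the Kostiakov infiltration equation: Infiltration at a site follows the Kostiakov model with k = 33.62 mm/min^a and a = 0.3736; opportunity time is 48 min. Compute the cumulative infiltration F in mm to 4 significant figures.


Approach: apply the Kostiakov infiltration equation, F = k*t^a.
F = 33.62 * 48^0.3736 = 142.8 mm
Therefore the cumulative infiltration F = 142.8 mm.


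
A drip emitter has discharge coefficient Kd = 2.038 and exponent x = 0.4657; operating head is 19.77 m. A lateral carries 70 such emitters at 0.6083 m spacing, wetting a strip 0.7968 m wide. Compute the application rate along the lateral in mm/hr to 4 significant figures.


Approach: apply the emitter equation with a lateral mass balance, q = Kd*h^x; Q = n*q; rate = Q/(n*spacing*width).
Step 1 — single emitter flow (q = Kd*h^x):
  q = 2.038 * 19.77^0.4657 = 8.18002 L/hr
Step 2 — total lateral flow: Q = 70 * 8.18002 = 572.602 L/hr
Step 3 — wetted area: A = 70 * 0.6083 * 0.7968 = 33.9285 m^2
Step 4 — application rate: Q/A = 572.602/33.9285 = 16.88 mm/hr
Therefore the application rate along the lateral = 16.88 mm/hr.


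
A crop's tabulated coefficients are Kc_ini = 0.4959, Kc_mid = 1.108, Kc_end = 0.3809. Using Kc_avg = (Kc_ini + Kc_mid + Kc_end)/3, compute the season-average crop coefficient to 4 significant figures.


Kc_avg = (0.4959 + 1.108 + 0.3809)/3 = 0.6616
Therefore the season-average crop coefficient = 0.6616.


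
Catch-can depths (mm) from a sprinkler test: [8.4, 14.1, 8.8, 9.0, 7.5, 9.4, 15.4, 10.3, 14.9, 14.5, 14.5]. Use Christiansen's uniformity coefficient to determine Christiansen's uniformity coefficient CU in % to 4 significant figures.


Approach: apply Christiansen's uniformity coefficient, CU = (1 - mean_abs_deviation/mean)*100.
mean = 11.5273 mm
mean |d_i - mean| = 2.86612 mm
CU = (1 - 2.86612/11.5273)*100 = 75.14 %
Therefore Christiansen's uniformity coefficient CU = 75.14 %.


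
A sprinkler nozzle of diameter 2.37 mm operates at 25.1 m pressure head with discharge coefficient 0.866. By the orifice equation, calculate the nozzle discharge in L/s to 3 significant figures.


Approach: apply the orifice equation, Q = Cd*A*sqrt(2*g*h), A = pi*(d/2)^2.
A = pi*(2.37e-3/2)^2 = 4.4115e-06 m^2
Q = 0.866 * 4.4115e-06 * sqrt(2*9.81*25.1) * 1000 = 0.0848 L/s
Therefore the nozzle discharge = 0.0848 L/s.


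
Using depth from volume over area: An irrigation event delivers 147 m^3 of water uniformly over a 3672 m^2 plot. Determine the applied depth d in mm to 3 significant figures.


Approach: apply depth from volume over area, d = (V/A)*1000.
d = (147 / 3672) * 1000 = 40.0 mm
Therefore the applied depth d = 40.0 mm.


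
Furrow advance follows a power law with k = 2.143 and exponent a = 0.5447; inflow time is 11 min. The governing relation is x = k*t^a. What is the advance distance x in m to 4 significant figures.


x = 2.143 * 11^0.5447 = 7.912 m
Therefore the advance distance x = 7.912 m.


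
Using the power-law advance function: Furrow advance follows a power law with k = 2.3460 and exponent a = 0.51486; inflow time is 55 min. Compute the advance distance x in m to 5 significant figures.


Approach: apply the power-law advance function, x = k*t^a.
x = 2.3460 * 55^0.51486 = 18.466 m
Therefore the advance distance x = 18.466 m.


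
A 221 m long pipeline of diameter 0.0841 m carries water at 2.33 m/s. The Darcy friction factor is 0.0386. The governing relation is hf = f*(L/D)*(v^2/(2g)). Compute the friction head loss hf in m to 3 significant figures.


hf = 0.0386 * (221/0.0841) * (2.33^2 / (2*9.81))
hf = 28.1 m
Therefore the friction head loss hf = 28.1 m.


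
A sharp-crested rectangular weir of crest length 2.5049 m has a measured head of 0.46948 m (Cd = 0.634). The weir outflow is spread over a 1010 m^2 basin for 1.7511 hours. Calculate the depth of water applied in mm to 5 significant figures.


Approach: apply the rectangular weir equation with a volume-to-depth conversion, Q = (2/3)*Cd*L*sqrt(2g)*H^1.5; d = Q*t/A * 1000.
Step 1 — weir discharge:
  Q = (2/3)*0.634*2.5049*sqrt(2*9.81)*0.46948^1.5 = 1.508563 m^3/s
Step 2 — volume: V = 1.508563 * 1.7511*3600 = 9509.923 m^3
Step 3 — depth: d = V/A * 1000 = 9509.923/1010 * 1000 = 9415.8 mm
Therefore the depth of water applied = 9415.8 mm.


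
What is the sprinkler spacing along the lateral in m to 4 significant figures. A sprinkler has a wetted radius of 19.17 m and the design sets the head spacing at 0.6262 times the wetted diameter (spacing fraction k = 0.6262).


Approach: apply the sprinkler spacing rule (spacing as a fraction of wetted diameter), S = k*(2*R).
S = 0.6262 * (2 * 19.17) = 24.01 m
Therefore the sprinkler spacing along the lateral = 24.01 m.


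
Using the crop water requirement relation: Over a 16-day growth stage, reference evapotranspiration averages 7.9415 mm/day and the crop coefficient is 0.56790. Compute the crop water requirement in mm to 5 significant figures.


Approach: apply the crop water requirement relation, CWR = ET0 * Kc * days.
CWR = 7.9415 * 0.56790 * 16 = 72.160 mm
Therefore the crop water requirement = 72.160 mm.


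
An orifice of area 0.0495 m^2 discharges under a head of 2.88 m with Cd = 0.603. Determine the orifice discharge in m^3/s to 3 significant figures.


Approach: apply the orifice equation, Q = Cd*A*sqrt(2*g*h).
Q = 0.603 * 0.0495 * sqrt(2*9.81*2.88) = 0.224 m^3/s
Therefore the orifice discharge = 0.224 m^3/s.


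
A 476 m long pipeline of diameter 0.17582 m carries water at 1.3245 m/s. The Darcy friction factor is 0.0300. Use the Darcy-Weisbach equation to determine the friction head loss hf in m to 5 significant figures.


Approach: apply the Darcy-Weisbach equation, hf = f*(L/D)*(v^2/(2g)).
hf = 0.0300 * (476/0.17582) * (1.3245^2 / (2*9.81))
hf = 7.2621 m
Therefore the friction head loss hf = 7.2621 m.


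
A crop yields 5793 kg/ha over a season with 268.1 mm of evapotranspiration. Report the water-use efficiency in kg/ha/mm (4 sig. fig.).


Approach: apply the water-use efficiency ratio, WUE = yield/ET.
WUE = 5793 / 268.1 = 21.61 kg/ha/mm
Therefore the water-use efficiency = 21.61 kg/ha/mm.


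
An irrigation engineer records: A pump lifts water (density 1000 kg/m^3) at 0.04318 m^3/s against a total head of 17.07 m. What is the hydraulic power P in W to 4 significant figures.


Approach: apply the hydraulic power relation, P = rho*g*Q*H.
P = 1000 * 9.81 * 0.04318 * 17.07 = 7231 W
Therefore the hydraulic power P = 7231 W.


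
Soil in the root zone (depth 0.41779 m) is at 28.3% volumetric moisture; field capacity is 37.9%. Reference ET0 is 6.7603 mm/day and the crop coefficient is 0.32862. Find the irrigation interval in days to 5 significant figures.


Approach: apply soil-water budget scheduling, SMD = (FC-theta)/100*depth*1000; ETc = ET0*Kc; interval = SMD/ETc.
Step 1 — soil moisture deficit:
  SMD = (37.9 - 28.3)/100 * 0.41779 * 1000 = 40.10784 mm
Step 2 — daily crop ET (ETc = ET0*Kc):
  ETc = 6.7603 * 0.32862 = 2.221570 mm/day
Step 3 — irrigation interval (SMD/ETc):
  interval = 40.10784 / 2.221570 = 18.054 days
Therefore the irrigation interval = 18.054 days.


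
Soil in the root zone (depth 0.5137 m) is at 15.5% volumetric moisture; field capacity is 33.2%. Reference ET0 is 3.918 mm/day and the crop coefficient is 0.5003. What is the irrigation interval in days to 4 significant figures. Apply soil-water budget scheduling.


Approach: apply soil-water budget scheduling, SMD = (FC-theta)/100*depth*1000; ETc = ET0*Kc; interval = SMD/ETc.
Step 1 — soil moisture deficit:
  SMD = (33.2 - 15.5)/100 * 0.5137 * 1000 = 90.9249 mm
Step 2 — daily crop ET (ETc = ET0*Kc):
  ETc = 3.918 * 0.5003 = 1.96018 mm/day
Step 3 — irrigation interval (SMD/ETc):
  interval = 90.9249 / 1.96018 = 46.39 days
Therefore the irrigation interval = 46.39 days.


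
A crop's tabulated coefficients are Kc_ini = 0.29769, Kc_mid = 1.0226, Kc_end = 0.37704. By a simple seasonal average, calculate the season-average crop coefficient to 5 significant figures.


Approach: apply a simple seasonal average, Kc_avg = (Kc_ini + Kc_mid + Kc_end)/3.
Kc_avg = (0.29769 + 1.0226 + 0.37704)/3 = 0.56578
Therefore the season-average crop coefficient = 0.56578.


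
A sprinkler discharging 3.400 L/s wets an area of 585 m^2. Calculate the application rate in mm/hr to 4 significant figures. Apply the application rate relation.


Approach: apply the application rate relation, rate = (Q/A)*3600.
rate = (3.400 / 585) * 3600 = 20.92 mm/hr
Therefore the application rate = 20.92 mm/hr.


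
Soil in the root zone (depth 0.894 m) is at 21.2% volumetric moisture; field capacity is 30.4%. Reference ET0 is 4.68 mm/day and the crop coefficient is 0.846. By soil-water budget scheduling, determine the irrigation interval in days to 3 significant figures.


Approach: apply soil-water budget scheduling, SMD = (FC-theta)/100*depth*1000; ETc = ET0*Kc; interval = SMD/ETc.
Step 1 — soil moisture deficit:
  SMD = (30.4 - 21.2)/100 * 0.894 * 1000 = 82.248 mm
Step 2 — daily crop ET (ETc = ET0*Kc):
  ETc = 4.68 * 0.846 = 3.9593 mm/day
Step 3 — irrigation interval (SMD/ETc):
  interval = 82.248 / 3.9593 = 20.8 days
Therefore the irrigation interval = 20.8 days.


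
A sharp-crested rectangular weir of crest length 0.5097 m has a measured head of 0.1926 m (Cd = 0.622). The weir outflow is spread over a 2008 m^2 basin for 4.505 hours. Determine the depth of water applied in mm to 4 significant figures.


Approach: apply the rectangular weir equation with a volume-to-depth conversion, Q = (2/3)*Cd*L*sqrt(2g)*H^1.5; d = Q*t/A * 1000.
Step 1 — weir discharge:
  Q = (2/3)*0.622*0.5097*sqrt(2*9.81)*0.1926^1.5 = 0.0791312 m^3/s
Step 2 — volume: V = 0.0791312 * 4.505*3600 = 1283.35 m^3
Step 3 — depth: d = V/A * 1000 = 1283.35/2008 * 1000 = 639.1 mm
Therefore the depth of water applied = 639.1 mm.


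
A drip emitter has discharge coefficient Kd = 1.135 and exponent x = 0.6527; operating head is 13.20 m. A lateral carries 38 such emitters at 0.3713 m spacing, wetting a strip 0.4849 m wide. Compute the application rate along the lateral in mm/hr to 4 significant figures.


Approach: apply the emitter equation with a lateral mass balance, q = Kd*h^x; Q = n*q; rate = Q/(n*spacing*width).
Step 1 — single emitter flow (q = Kd*h^x):
  q = 1.135 * 13.20^0.6527 = 6.11497 L/hr
Step 2 — total lateral flow: Q = 38 * 6.11497 = 232.369 L/hr
Step 3 — wetted area: A = 38 * 0.3713 * 0.4849 = 6.84165 m^2
Step 4 — application rate: Q/A = 232.369/6.84165 = 33.96 mm/hr
Therefore the application rate along the lateral = 33.96 mm/hr.


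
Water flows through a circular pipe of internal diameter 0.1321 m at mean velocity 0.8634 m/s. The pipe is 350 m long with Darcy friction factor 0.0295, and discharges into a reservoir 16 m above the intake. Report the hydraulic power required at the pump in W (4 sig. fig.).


Approach: apply continuity + Darcy-Weisbach + hydraulic power, Q = A*v; hf = f*(L/D)*(v^2/(2g)); H = static + hf; P = rho*g*Q*H.
Step 1 — flow rate (continuity, Q = A*v):
  A = pi*(0.1321/2)^2 = 0.0137055 m^2
  Q = 0.0137055 * 0.8634 = 0.0118333 m^3/s
Step 2 — friction head loss (Darcy-Weisbach):
  hf = 0.0295 * (350/0.1321) * (0.8634^2 / (2*9.81))
  hf = 2.96970 m
Step 3 — total head: H = 16 + 2.96970 = 18.9697 m
Step 4 — hydraulic power (P = rho*g*Q*H):
  P = 1000 * 9.81 * 0.0118333 * 18.9697 = 2202 W
Therefore the hydraulic power required at the pump = 2202 W.


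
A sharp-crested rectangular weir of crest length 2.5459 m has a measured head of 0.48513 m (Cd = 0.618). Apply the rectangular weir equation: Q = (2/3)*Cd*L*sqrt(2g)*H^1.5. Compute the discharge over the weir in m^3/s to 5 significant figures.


Q = (2/3)*0.618*2.5459*sqrt(2*9.81)*0.48513^1.5 = 1.5699 m^3/s
Therefore the discharge over the weir = 1.5699 m^3/s.


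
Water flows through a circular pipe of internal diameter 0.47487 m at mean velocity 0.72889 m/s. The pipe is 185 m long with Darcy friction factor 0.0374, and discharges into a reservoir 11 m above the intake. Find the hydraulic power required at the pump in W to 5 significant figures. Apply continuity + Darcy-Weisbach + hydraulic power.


Approach: apply continuity + Darcy-Weisbach + hydraulic power, Q = A*v; hf = f*(L/D)*(v^2/(2g)); H = static + hf; P = rho*g*Q*H.
Step 1 — flow rate (continuity, Q = A*v):
  A = pi*(0.47487/2)^2 = 0.1771085 m^2
  Q = 0.1771085 * 0.72889 = 0.1290926 m^3/s
Step 2 — friction head loss (Darcy-Weisbach):
  hf = 0.0374 * (185/0.47487) * (0.72889^2 / (2*9.81))
  hf = 0.3945423 m
Step 3 — total head: H = 11 + 0.3945423 = 11.39454 m
Step 4 — hydraulic power (P = rho*g*Q*H):
  P = 1000 * 9.81 * 0.1290926 * 11.39454 = 14430 W
Therefore the hydraulic power required at the pump = 14430 W.


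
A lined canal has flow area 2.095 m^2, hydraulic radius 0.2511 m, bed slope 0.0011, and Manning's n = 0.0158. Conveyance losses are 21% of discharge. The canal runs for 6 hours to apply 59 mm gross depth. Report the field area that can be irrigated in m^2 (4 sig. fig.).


Approach: apply Manning's equation with a conveyance and depth budget, Q = (1/n)*A*R^(2/3)*S^(1/2); Q_field = Q*(1-loss); Area = Q_field*t/(d/1000).
Step 1 — canal discharge (Manning's equation):
  Q = (1/0.0158) * 2.095 * 0.2511^(2/3) * 0.0011^(1/2) = 1.75033 m^3/s
Step 2 — delivered flow: Q_field = 1.75033*(1 - 21/100) = 1.38276 m^3/s
Step 3 — volume delivered: V = 1.38276 * 6*3600 = 29867.7 m^3
Step 4 — area served: A = V / (depth/1000) = 29867.7 / 0.059 = 506200 m^2
Therefore the field area that can be irrigated = 506200 m^2.


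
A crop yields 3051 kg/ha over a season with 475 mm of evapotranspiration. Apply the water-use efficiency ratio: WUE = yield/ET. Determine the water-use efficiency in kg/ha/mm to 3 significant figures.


WUE = 3051 / 475 = 6.42 kg/ha/mm
Therefore the water-use efficiency = 6.42 kg/ha/mm.


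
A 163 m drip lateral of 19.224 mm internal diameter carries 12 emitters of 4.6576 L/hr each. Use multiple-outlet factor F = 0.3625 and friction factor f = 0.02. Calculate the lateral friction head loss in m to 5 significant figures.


Approach: apply Darcy-Weisbach with the multiple-outlet F-factor, Q = n*q/(3600*1000) m^3/s; v = Q/A; hf = F*f*(L/D)*(v^2/(2g)).
Q = 12*4.6576/(3600*1000) = 1.552533e-05 m^3/s
A = pi*(19.224e-3/2)^2 = 2.902535e-04 m^2, so v = Q/A = 0.05348888 m/s
hf = 0.3625*0.02*(163/0.019224)*(0.05348888^2/(2*9.81)) = 0.0089642 m
Therefore the lateral friction head loss = 0.0089642 m.


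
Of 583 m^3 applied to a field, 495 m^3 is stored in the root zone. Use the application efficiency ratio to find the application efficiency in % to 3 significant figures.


Approach: apply the application efficiency ratio, Ea = (stored/applied)*100.
Ea = (495/583)*100 = 84.9 %
Therefore the application efficiency = 84.9 %.


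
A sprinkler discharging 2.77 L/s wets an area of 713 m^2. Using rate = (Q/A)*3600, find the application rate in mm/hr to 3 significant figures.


rate = (2.77 / 713) * 3600 = 14.0 mm/hr
Therefore the application rate = 14.0 mm/hr.


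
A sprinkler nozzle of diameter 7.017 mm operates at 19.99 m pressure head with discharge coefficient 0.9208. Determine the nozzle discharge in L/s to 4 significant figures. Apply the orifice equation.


Approach: apply the orifice equation, Q = Cd*A*sqrt(2*g*h), A = pi*(d/2)^2.
A = pi*(7.017e-3/2)^2 = 3.86717e-05 m^2
Q = 0.9208 * 3.86717e-05 * sqrt(2*9.81*19.99) * 1000 = 0.7052 L/s
Therefore the nozzle discharge = 0.7052 L/s.


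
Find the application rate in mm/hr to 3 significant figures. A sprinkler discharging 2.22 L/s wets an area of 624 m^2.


Approach: apply the application rate relation, rate = (Q/A)*3600.
rate = (2.22 / 624) * 3600 = 12.8 mm/hr
Therefore the application rate = 12.8 mm/hr.


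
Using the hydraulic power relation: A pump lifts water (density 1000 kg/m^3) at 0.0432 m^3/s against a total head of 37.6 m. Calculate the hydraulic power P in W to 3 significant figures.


Approach: apply the hydraulic power relation, P = rho*g*Q*H.
P = 1000 * 9.81 * 0.0432 * 37.6 = 15900 W
Therefore the hydraulic power P = 15900 W.


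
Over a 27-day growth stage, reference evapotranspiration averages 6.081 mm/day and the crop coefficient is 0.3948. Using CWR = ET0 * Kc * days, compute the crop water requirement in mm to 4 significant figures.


CWR = 6.081 * 0.3948 * 27 = 64.82 mm
Therefore the crop water requirement = 64.82 mm.


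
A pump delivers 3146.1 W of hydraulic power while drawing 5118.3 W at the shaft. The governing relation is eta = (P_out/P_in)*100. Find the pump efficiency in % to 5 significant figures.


eta = (3146.1 / 5118.3) * 100 = 61.468 %
Therefore the pump efficiency = 61.468 %.


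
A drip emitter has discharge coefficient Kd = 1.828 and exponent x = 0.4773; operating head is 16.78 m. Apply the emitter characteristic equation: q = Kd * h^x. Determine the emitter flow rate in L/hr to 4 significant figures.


q = 1.828 * 16.78^0.4773 = 7.024 L/hr
Therefore the emitter flow rate = 7.024 L/hr.


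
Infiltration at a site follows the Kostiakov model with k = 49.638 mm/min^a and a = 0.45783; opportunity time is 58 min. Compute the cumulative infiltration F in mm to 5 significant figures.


Approach: apply the Kostiakov infiltration equation, F = k*t^a.
F = 49.638 * 58^0.45783 = 318.54 mm
Therefore the cumulative infiltration F = 318.54 mm.


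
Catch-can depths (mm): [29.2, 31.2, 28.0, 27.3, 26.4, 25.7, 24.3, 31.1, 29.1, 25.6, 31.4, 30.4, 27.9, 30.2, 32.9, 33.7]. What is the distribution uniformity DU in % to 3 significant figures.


Approach: apply the low-quarter distribution uniformity, DU = (mean of lowest quarter of readings / overall mean)*100.
sorted lowest 4 of 16: [24.3, 25.6, 25.7, 26.4] -> mean = 25.500 mm
overall mean = 29.025 mm
DU = (25.500/29.025)*100 = 87.9 %
Therefore the distribution uniformity DU = 87.9 %.


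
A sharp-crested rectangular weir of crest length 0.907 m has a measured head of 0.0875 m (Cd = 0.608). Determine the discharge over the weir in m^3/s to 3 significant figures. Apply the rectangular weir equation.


Approach: apply the rectangular weir equation, Q = (2/3)*Cd*L*sqrt(2g)*H^1.5.
Q = (2/3)*0.608*0.907*sqrt(2*9.81)*0.0875^1.5 = 0.0421 m^3/s
Therefore the discharge over the weir = 0.0421 m^3/s.


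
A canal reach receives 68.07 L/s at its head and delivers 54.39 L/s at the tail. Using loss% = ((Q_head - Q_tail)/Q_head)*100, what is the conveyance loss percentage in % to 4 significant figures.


loss = ((68.07 - 54.39)/68.07)*100 = 20.10 %
Therefore the conveyance loss percentage = 20.10 %.


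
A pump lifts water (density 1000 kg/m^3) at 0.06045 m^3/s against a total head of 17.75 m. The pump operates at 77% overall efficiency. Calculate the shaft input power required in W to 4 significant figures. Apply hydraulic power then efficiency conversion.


Approach: apply hydraulic power then efficiency conversion, P = rho*g*Q*H; P_in = P/eta.
Step 1 — hydraulic power (P = rho*g*Q*H):
  P = 1000 * 9.81 * 0.06045 * 17.75 = 10526.0 W
Step 2 — input power: P_in = P/eta = 10526.0 / 0.77 = 13670 W
Therefore the shaft input power required = 13670 W.


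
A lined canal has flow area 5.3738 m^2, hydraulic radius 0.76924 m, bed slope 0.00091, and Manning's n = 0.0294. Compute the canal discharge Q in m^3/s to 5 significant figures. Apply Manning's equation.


Approach: apply Manning's equation, Q = (1/n)*A*R^(2/3)*S^(1/2).
Q = (1/0.0294) * 5.3738 * 0.76924^(2/3) * 0.00091^(1/2) = 4.6291 m^3/s
Therefore the canal discharge Q = 4.6291 m^3/s.


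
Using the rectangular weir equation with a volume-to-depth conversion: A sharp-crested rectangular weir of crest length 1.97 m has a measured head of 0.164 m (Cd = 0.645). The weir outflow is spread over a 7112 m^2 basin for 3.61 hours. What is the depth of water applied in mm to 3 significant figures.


Approach: apply the rectangular weir equation with a volume-to-depth conversion, Q = (2/3)*Cd*L*sqrt(2g)*H^1.5; d = Q*t/A * 1000.
Step 1 — weir discharge:
  Q = (2/3)*0.645*1.97*sqrt(2*9.81)*0.164^1.5 = 0.24920 m^3/s
Step 2 — volume: V = 0.24920 * 3.61*3600 = 3238.6 m^3
Step 3 — depth: d = V/A * 1000 = 3238.6/7112 * 1000 = 455 mm
Therefore the depth of water applied = 455 mm.


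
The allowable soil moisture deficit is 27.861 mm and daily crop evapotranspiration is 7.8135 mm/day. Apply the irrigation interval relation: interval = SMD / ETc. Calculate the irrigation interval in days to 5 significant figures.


interval = 27.861 / 7.8135 = 3.5658 days
Therefore the irrigation interval = 3.5658 days.


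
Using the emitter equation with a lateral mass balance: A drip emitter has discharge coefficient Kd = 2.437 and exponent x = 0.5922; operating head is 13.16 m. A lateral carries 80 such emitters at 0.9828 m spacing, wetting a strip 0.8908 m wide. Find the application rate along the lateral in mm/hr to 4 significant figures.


Approach: apply the emitter equation with a lateral mass balance, q = Kd*h^x; Q = n*q; rate = Q/(n*spacing*width).
Step 1 — single emitter flow (q = Kd*h^x):
  q = 2.437 * 13.16^0.5922 = 11.2119 L/hr
Step 2 — total lateral flow: Q = 80 * 11.2119 = 896.951 L/hr
Step 3 — wetted area: A = 80 * 0.9828 * 0.8908 = 70.0383 m^2
Step 4 — application rate: Q/A = 896.951/70.0383 = 12.81 mm/hr
Therefore the application rate along the lateral = 12.81 mm/hr.


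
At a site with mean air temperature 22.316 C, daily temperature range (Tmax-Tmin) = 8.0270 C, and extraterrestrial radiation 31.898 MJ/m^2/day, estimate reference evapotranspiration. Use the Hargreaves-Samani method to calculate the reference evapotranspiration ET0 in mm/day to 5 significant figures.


Approach: apply the Hargreaves-Samani method, ET0 = 0.0023*(Tmean+17.8)*sqrt(Tmax-Tmin)*0.408*Ra.
ET0 = 0.0023*(22.316+17.8)*sqrt(8.0270)*0.408*31.898 = 3.4021 mm/day
Therefore the reference evapotranspiration ET0 = 3.4021 mm/day.


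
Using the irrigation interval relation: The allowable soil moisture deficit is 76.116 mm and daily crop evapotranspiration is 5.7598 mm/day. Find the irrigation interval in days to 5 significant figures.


Approach: apply the irrigation interval relation, interval = SMD / ETc.
interval = 76.116 / 5.7598 = 13.215 days
Therefore the irrigation interval = 13.215 days.


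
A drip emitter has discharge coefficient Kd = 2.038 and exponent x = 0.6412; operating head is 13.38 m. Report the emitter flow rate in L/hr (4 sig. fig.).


Approach: apply the emitter characteristic equation, q = Kd * h^x.
q = 2.038 * 13.38^0.6412 = 10.75 L/hr
Therefore the emitter flow rate = 10.75 L/hr.


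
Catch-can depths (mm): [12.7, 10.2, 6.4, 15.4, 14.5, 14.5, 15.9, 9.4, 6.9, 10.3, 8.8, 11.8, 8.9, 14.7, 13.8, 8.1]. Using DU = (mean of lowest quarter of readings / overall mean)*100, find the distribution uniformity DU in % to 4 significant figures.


sorted lowest 4 of 16: [6.4, 6.9, 8.1, 8.8] -> mean = 7.55000 mm
overall mean = 11.3938 mm
DU = (7.55000/11.3938)*100 = 66.26 %
Therefore the distribution uniformity DU = 66.26 %.


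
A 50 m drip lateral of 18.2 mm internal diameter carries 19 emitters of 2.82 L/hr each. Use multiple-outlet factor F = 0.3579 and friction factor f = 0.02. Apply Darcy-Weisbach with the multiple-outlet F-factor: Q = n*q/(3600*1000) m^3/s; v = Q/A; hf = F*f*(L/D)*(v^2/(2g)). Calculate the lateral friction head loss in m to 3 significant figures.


Q = 19*2.82/(3600*1000) = 1.4883e-05 m^3/s
A = pi*(18.2e-3/2)^2 = 2.6016e-04 m^2, so v = Q/A = 0.057209 m/s
hf = 0.3579*0.02*(50/0.0182)*(0.057209^2/(2*9.81)) = 0.00328 m
Therefore the lateral friction head loss = 0.00328 m.


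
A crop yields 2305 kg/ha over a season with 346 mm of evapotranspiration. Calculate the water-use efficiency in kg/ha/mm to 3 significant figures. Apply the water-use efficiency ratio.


Approach: apply the water-use efficiency ratio, WUE = yield/ET.
WUE = 2305 / 346 = 6.66 kg/ha/mm
Therefore the water-use efficiency = 6.66 kg/ha/mm.


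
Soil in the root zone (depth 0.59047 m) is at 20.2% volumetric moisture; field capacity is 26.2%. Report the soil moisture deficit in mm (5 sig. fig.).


Approach: apply the soil moisture deficit relation, SMD = (FC - theta)/100 * depth * 1000.
SMD = (26.2 - 20.2)/100 * 0.59047 * 1000 = 35.428 mm
Therefore the soil moisture deficit = 35.428 mm.


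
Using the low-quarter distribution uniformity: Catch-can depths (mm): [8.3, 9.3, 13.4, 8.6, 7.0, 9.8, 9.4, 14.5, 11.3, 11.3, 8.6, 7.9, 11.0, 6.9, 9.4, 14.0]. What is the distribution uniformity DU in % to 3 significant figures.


Approach: apply the low-quarter distribution uniformity, DU = (mean of lowest quarter of readings / overall mean)*100.
sorted lowest 4 of 16: [6.9, 7.0, 7.9, 8.3] -> mean = 7.5250 mm
overall mean = 10.044 mm
DU = (7.5250/10.044)*100 = 74.9 %
Therefore the distribution uniformity DU = 74.9 %.
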